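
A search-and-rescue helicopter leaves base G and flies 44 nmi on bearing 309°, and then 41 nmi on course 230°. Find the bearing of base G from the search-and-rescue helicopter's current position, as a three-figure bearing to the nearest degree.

Leg 1 (309°, 44 nmi): east 44 sin 309° = -34.19, north 44 cos 309° = 27.69
Leg 2 (230°, 41 nmi): east 41 sin 230° = -31.41, north 41 cos 230° = -26.35
Net displacement: -65.60 east, 1.34 north. Direction back to start is (65.60, -1.34): bearing = atan2(65.60, -1.34) mod 360° = 91.17° ≈ 091°.

091°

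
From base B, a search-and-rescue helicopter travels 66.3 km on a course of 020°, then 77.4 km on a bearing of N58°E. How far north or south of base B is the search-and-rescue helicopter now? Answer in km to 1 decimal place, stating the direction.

103.3 km north

Leg 1 (020°, 66.3 km): east 66.3 sin 20° = 22.68, north 66.3 cos 20° = 62.30
Leg 2 (N58°E, 77.4 km): east 77.4 sin 58° = 65.64, north 77.4 cos 58° = 41.02
Net north component: 103.32 km.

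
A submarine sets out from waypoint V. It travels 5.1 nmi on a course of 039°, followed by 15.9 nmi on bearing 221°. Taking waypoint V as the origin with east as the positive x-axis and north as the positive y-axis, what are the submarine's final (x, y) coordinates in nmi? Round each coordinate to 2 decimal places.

Leg 1 (039°, 5.1 nmi): east 5.1 sin 39° = 3.21, north 5.1 cos 39° = 3.96
Leg 2 (221°, 15.9 nmi): east 15.9 sin 221° = -10.43, north 15.9 cos 221° = -12.00
Summing: -7.22 nmi east, -8.04 nmi north → (-7.22, -8.04).

(-7.22, -8.04)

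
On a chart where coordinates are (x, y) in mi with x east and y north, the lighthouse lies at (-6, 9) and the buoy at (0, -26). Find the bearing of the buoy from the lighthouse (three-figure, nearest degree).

Δeast = 0 − -6 = 6.00; Δnorth = -26 − 9 = -35.00.
Bearing = atan2(Δeast, Δnorth) mod 360° = 170.27° ≈ 170°.

170°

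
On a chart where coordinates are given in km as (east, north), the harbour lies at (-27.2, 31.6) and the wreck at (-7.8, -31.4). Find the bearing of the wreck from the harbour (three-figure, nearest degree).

163°

Δeast = -7.8 − -27.2 = 19.40; Δnorth = -31.4 − 31.6 = -63.00.
Bearing = atan2(Δeast, Δnorth) mod 360° = 162.88° ≈ 163°.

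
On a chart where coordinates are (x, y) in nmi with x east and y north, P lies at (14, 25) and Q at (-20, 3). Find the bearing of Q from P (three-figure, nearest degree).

Δeast = -20 − 14 = -34.00; Δnorth = 3 − 25 = -22.00.
Bearing = atan2(Δeast, Δnorth) mod 360° = 237.09° ≈ 237°.

237°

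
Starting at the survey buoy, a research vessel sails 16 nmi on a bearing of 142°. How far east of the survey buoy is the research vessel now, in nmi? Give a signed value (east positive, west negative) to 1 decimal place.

Leg 1 (142°, 16 nmi): east 16 sin 142° = 9.85, north 16 cos 142° = -12.61
Net east component: 9.85 nmi.

9.9 nmi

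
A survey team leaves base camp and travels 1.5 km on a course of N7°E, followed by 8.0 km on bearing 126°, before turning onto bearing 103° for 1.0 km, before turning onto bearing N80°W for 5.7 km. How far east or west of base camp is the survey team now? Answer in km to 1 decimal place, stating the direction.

2.0 km east

Leg 1 (N7°E, 1.5 km): east 1.5 sin 7° = 0.18, north 1.5 cos 7° = 1.49
Leg 2 (126°, 8.0 km): east 8.0 sin 126° = 6.47, north 8.0 cos 126° = -4.70
Leg 3 (103°, 1.0 km): east 1.0 sin 103° = 0.97, north 1.0 cos 103° = -0.22
Leg 4 (N80°W, 5.7 km): east 5.7 sin 280° = -5.61, north 5.7 cos 280° = 0.99
Net east component: 2.02 km.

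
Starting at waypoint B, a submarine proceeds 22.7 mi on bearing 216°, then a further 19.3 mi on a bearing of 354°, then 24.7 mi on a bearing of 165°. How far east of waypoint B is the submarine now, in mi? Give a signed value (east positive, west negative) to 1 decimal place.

Leg 1 (216°, 22.7 mi): east 22.7 sin 216° = -13.34, north 22.7 cos 216° = -18.36
Leg 2 (354°, 19.3 mi): east 19.3 sin 354° = -2.02, north 19.3 cos 354° = 19.19
Leg 3 (165°, 24.7 mi): east 24.7 sin 165° = 6.39, north 24.7 cos 165° = -23.86
Net east component: -8.97 mi.

-9.0 mi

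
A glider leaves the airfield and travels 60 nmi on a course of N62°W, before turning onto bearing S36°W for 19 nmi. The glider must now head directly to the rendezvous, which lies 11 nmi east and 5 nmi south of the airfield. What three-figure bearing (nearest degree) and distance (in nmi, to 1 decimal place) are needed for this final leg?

103°, 77.2 nmi

Leg 1 (N62°W, 60 nmi): east 60 sin 298° = -52.98, north 60 cos 298° = 28.17
Leg 2 (S36°W, 19 nmi): east 19 sin 216° = -11.17, north 19 cos 216° = -15.37
Current position: (-64.14, 12.80). Target: (11, -5). Remaining: Δeast = 75.14, Δnorth = -17.80.
Bearing = atan2(75.14, -17.80) mod 360° = 103.32°; distance = √((75.14)² + (-17.80)²) = 77.224 nmi.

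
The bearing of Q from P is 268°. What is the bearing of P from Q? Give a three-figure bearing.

Back-bearing = 268° − 180° = 088°.

088°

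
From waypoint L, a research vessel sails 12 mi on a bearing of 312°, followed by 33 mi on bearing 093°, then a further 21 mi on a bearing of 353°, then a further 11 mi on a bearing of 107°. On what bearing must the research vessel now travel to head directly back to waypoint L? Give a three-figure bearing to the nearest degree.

Leg 1 (312°, 12 mi): east 12 sin 312° = -8.92, north 12 cos 312° = 8.03
Leg 2 (093°, 33 mi): east 33 sin 93° = 32.95, north 33 cos 93° = -1.73
Leg 3 (353°, 21 mi): east 21 sin 353° = -2.56, north 21 cos 353° = 20.84
Leg 4 (107°, 11 mi): east 11 sin 107° = 10.52, north 11 cos 107° = -3.22
Net displacement: 32.00 east, 23.93 north. Direction back to start is (-32.00, -23.93): bearing = atan2(-32.00, -23.93) mod 360° = 233.21° ≈ 233°.

233°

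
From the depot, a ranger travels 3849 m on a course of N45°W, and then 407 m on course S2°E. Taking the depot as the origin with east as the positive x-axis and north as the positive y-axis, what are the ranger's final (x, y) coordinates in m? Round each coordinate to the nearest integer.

Leg 1 (N45°W, 3849 m): east 3849 sin 315° = -2721.65, north 3849 cos 315° = 2721.65
Leg 2 (S2°E, 407 m): east 407 sin 178° = 14.20, north 407 cos 178° = -406.75
Summing: -2707.45 m east, 2314.90 m north → (-2707, 2315).

(-2707, 2315)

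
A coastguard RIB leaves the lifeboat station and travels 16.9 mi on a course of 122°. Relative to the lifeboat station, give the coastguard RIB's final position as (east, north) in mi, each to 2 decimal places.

(14.33, -8.96)

Leg 1 (122°, 16.9 mi): east 16.9 sin 122° = 14.33, north 16.9 cos 122° = -8.96
Summing: 14.33 mi east, -8.96 mi north → (14.33, -8.96).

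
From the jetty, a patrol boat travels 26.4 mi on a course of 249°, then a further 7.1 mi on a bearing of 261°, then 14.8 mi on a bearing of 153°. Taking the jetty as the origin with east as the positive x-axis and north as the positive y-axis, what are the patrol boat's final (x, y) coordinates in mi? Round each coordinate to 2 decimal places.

Leg 1 (249°, 26.4 mi): east 26.4 sin 249° = -24.65, north 26.4 cos 249° = -9.46
Leg 2 (261°, 7.1 mi): east 7.1 sin 261° = -7.01, north 7.1 cos 261° = -1.11
Leg 3 (153°, 14.8 mi): east 14.8 sin 153° = 6.72, north 14.8 cos 153° = -13.19
Summing: -24.94 mi east, -23.76 mi north → (-24.94, -23.76).

(-24.94, -23.76)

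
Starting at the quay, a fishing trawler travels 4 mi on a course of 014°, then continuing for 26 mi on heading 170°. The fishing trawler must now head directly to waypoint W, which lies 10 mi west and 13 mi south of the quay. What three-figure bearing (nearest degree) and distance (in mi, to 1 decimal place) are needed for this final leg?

Leg 1 (014°, 4 mi): east 4 sin 14° = 0.97, north 4 cos 14° = 3.88
Leg 2 (170°, 26 mi): east 26 sin 170° = 4.51, north 26 cos 170° = -25.61
Current position: (5.48, -21.72). Target: (-10, -13). Remaining: Δeast = -15.48, Δnorth = 8.72.
Bearing = atan2(-15.48, 8.72) mod 360° = 299.40°; distance = √((-15.48)² + (8.72)²) = 17.771 mi.

299°, 17.8 mi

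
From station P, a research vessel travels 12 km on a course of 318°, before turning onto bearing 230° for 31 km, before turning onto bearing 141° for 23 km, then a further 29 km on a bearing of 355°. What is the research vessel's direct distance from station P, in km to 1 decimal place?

Leg 1 (318°, 12 km): east 12 sin 318° = -8.03, north 12 cos 318° = 8.92
Leg 2 (230°, 31 km): east 31 sin 230° = -23.75, north 31 cos 230° = -19.93
Leg 3 (141°, 23 km): east 23 sin 141° = 14.47, north 23 cos 141° = -17.87
Leg 4 (355°, 29 km): east 29 sin 355° = -2.53, north 29 cos 355° = 28.89
Net: -19.83 east, 0.01 north. Distance = √((-19.83)² + (0.01)²) = 19.830 km.

19.8 km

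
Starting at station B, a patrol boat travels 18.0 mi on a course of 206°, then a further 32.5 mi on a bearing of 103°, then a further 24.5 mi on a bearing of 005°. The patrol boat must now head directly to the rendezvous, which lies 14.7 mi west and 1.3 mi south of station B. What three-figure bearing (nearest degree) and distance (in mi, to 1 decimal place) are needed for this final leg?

Leg 1 (206°, 18.0 mi): east 18.0 sin 206° = -7.89, north 18.0 cos 206° = -16.18
Leg 2 (103°, 32.5 mi): east 32.5 sin 103° = 31.67, north 32.5 cos 103° = -7.31
Leg 3 (005°, 24.5 mi): east 24.5 sin 5° = 2.14, north 24.5 cos 5° = 24.41
Current position: (25.91, 0.92). Target: (-14.7, -1.3). Remaining: Δeast = -40.61, Δnorth = -2.22.
Bearing = atan2(-40.61, -2.22) mod 360° = 266.87°; distance = √((-40.61)² + (-2.22)²) = 40.672 mi.

267°, 40.7 mi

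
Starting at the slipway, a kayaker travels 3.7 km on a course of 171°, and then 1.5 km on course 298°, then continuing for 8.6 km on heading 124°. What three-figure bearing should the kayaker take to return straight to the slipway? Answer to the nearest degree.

Leg 1 (171°, 3.7 km): east 3.7 sin 171° = 0.58, north 3.7 cos 171° = -3.65
Leg 2 (298°, 1.5 km): east 1.5 sin 298° = -1.32, north 1.5 cos 298° = 0.70
Leg 3 (124°, 8.6 km): east 8.6 sin 124° = 7.13, north 8.6 cos 124° = -4.81
Net displacement: 6.38 east, -7.76 north. Direction back to start is (-6.38, 7.76): bearing = atan2(-6.38, 7.76) mod 360° = 320.55° ≈ 321°.

321°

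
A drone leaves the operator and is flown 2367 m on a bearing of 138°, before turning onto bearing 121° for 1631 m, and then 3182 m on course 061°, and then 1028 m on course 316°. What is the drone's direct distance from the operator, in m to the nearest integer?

Leg 1 (138°, 2367 m): east 2367 sin 138° = 1583.83, north 2367 cos 138° = -1759.02
Leg 2 (121°, 1631 m): east 1631 sin 121° = 1398.04, north 1631 cos 121° = -840.03
Leg 3 (061°, 3182 m): east 3182 sin 61° = 2783.04, north 3182 cos 61° = 1542.66
Leg 4 (316°, 1028 m): east 1028 sin 316° = -714.11, north 1028 cos 316° = 739.48
Net: 5050.80 east, -316.91 north. Distance = √((5050.80)² + (-316.91)²) = 5060.735 m.

5061 m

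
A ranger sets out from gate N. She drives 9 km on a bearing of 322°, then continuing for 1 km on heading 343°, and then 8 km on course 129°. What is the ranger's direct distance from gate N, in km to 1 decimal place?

Leg 1 (322°, 9 km): east 9 sin 322° = -5.54, north 9 cos 322° = 7.09
Leg 2 (343°, 1 km): east 1 sin 343° = -0.29, north 1 cos 343° = 0.96
Leg 3 (129°, 8 km): east 8 sin 129° = 6.22, north 8 cos 129° = -5.03
Net: 0.38 east, 3.01 north. Distance = √((0.38)² + (3.01)²) = 3.038 km.

3.0 km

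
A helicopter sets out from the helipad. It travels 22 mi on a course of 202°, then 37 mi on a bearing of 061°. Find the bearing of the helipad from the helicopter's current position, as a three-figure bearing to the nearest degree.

276°

Leg 1 (202°, 22 mi): east 22 sin 202° = -8.24, north 22 cos 202° = -20.40
Leg 2 (061°, 37 mi): east 37 sin 61° = 32.36, north 37 cos 61° = 17.94
Net displacement: 24.12 east, -2.46 north. Direction back to start is (-24.12, 2.46): bearing = atan2(-24.12, 2.46) mod 360° = 275.82° ≈ 276°.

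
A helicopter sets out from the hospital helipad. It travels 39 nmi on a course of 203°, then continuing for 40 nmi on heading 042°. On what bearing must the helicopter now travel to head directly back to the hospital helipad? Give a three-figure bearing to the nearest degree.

298°

Leg 1 (203°, 39 nmi): east 39 sin 203° = -15.24, north 39 cos 203° = -35.90
Leg 2 (042°, 40 nmi): east 40 sin 42° = 26.77, north 40 cos 42° = 29.73
Net displacement: 11.53 east, -6.17 north. Direction back to start is (-11.53, 6.17): bearing = atan2(-11.53, 6.17) mod 360° = 298.17° ≈ 298°.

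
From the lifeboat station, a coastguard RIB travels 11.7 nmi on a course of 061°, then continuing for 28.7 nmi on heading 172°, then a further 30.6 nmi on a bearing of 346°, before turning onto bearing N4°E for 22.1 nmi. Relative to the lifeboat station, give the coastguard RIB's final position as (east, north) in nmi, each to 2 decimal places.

(8.37, 28.99)

Leg 1 (061°, 11.7 nmi): east 11.7 sin 61° = 10.23, north 11.7 cos 61° = 5.67
Leg 2 (172°, 28.7 nmi): east 28.7 sin 172° = 3.99, north 28.7 cos 172° = -28.42
Leg 3 (346°, 30.6 nmi): east 30.6 sin 346° = -7.40, north 30.6 cos 346° = 29.69
Leg 4 (N4°E, 22.1 nmi): east 22.1 sin 4° = 1.54, north 22.1 cos 4° = 22.05
Summing: 8.37 nmi east, 28.99 nmi north → (8.37, 28.99).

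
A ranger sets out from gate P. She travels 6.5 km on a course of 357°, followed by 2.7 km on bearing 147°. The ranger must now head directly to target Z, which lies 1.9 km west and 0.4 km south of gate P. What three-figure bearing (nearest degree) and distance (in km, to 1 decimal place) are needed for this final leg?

Leg 1 (357°, 6.5 km): east 6.5 sin 357° = -0.34, north 6.5 cos 357° = 6.49
Leg 2 (147°, 2.7 km): east 2.7 sin 147° = 1.47, north 2.7 cos 147° = -2.26
Current position: (1.13, 4.23). Target: (-1.9, -0.4). Remaining: Δeast = -3.03, Δnorth = -4.63.
Bearing = atan2(-3.03, -4.63) mod 360° = 213.22°; distance = √((-3.03)² + (-4.63)²) = 5.531 km.

213°, 5.5 km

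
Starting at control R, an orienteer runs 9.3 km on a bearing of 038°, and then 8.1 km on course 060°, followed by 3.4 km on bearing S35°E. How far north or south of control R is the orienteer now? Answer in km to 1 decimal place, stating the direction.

8.6 km north

Leg 1 (038°, 9.3 km): east 9.3 sin 38° = 5.73, north 9.3 cos 38° = 7.33
Leg 2 (060°, 8.1 km): east 8.1 sin 60° = 7.01, north 8.1 cos 60° = 4.05
Leg 3 (S35°E, 3.4 km): east 3.4 sin 145° = 1.95, north 3.4 cos 145° = -2.79
Net north component: 8.59 km.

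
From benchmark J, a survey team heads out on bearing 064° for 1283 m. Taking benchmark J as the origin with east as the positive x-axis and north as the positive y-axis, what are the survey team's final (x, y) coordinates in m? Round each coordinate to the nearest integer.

(1153, 562)

Leg 1 (064°, 1283 m): east 1283 sin 64° = 1153.15, north 1283 cos 64° = 562.43
Summing: 1153.15 m east, 562.43 m north → (1153, 562).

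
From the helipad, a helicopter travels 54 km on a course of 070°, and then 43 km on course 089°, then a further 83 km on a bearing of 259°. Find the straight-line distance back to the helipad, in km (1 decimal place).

12.7 km

Leg 1 (070°, 54 km): east 54 sin 70° = 50.74, north 54 cos 70° = 18.47
Leg 2 (089°, 43 km): east 43 sin 89° = 42.99, north 43 cos 89° = 0.75
Leg 3 (259°, 83 km): east 83 sin 259° = -81.48, north 83 cos 259° = -15.84
Net: 12.26 east, 3.38 north. Distance = √((12.26)² + (3.38)²) = 12.720 km.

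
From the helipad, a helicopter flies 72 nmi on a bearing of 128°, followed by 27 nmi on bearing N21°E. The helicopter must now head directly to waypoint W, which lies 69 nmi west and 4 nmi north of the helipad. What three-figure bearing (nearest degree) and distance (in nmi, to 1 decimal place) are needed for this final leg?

280°, 137.4 nmi

Leg 1 (128°, 72 nmi): east 72 sin 128° = 56.74, north 72 cos 128° = -44.33
Leg 2 (N21°E, 27 nmi): east 27 sin 21° = 9.68, north 27 cos 21° = 25.21
Current position: (66.41, -19.12). Target: (-69, 4). Remaining: Δeast = -135.41, Δnorth = 23.12.
Bearing = atan2(-135.41, 23.12) mod 360° = 279.69°; distance = √((-135.41)² + (23.12)²) = 137.372 nmi.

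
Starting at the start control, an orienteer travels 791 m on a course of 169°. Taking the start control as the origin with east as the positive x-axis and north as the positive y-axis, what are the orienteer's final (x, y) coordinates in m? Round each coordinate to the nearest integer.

(151, -776)

Leg 1 (169°, 791 m): east 791 sin 169° = 150.93, north 791 cos 169° = -776.47
Summing: 150.93 m east, -776.47 m north → (151, -776).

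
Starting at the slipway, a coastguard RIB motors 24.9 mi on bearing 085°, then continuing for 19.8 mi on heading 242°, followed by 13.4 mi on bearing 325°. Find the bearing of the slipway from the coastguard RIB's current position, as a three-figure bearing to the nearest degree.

Leg 1 (085°, 24.9 mi): east 24.9 sin 85° = 24.81, north 24.9 cos 85° = 2.17
Leg 2 (242°, 19.8 mi): east 19.8 sin 242° = -17.48, north 19.8 cos 242° = -9.30
Leg 3 (325°, 13.4 mi): east 13.4 sin 325° = -7.69, north 13.4 cos 325° = 10.98
Net displacement: -0.36 east, 3.85 north. Direction back to start is (0.36, -3.85): bearing = atan2(0.36, -3.85) mod 360° = 174.61° ≈ 175°.

175°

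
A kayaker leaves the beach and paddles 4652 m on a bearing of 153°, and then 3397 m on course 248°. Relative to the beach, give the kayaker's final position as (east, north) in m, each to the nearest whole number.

(-1038, -5418)

Leg 1 (153°, 4652 m): east 4652 sin 153° = 2111.96, north 4652 cos 153° = -4144.96
Leg 2 (248°, 3397 m): east 3397 sin 248° = -3149.64, north 3397 cos 248° = -1272.54
Summing: -1037.68 m east, -5417.50 m north → (-1038, -5418).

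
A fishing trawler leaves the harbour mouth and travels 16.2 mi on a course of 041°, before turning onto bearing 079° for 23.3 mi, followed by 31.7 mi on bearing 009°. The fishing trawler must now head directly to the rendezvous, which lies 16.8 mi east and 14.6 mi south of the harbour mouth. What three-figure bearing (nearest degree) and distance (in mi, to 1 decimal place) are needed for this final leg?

Leg 1 (041°, 16.2 mi): east 16.2 sin 41° = 10.63, north 16.2 cos 41° = 12.23
Leg 2 (079°, 23.3 mi): east 23.3 sin 79° = 22.87, north 23.3 cos 79° = 4.45
Leg 3 (009°, 31.7 mi): east 31.7 sin 9° = 4.96, north 31.7 cos 9° = 31.31
Current position: (38.46, 47.98). Target: (16.8, -14.6). Remaining: Δeast = -21.66, Δnorth = -62.58.
Bearing = atan2(-21.66, -62.58) mod 360° = 199.09°; distance = √((-21.66)² + (-62.58)²) = 66.224 mi.

199°, 66.2 mi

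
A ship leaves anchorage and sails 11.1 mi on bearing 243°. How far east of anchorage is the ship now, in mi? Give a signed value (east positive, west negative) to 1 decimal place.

-9.9 mi

Leg 1 (243°, 11.1 mi): east 11.1 sin 243° = -9.89, north 11.1 cos 243° = -5.04
Net east component: -9.89 mi.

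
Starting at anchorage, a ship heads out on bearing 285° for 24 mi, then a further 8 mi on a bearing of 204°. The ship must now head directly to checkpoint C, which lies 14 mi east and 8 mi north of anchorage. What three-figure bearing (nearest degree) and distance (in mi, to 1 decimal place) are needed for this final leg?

Leg 1 (285°, 24 mi): east 24 sin 285° = -23.18, north 24 cos 285° = 6.21
Leg 2 (204°, 8 mi): east 8 sin 204° = -3.25, north 8 cos 204° = -7.31
Current position: (-26.44, -1.10). Target: (14, 8). Remaining: Δeast = 40.44, Δnorth = 9.10.
Bearing = atan2(40.44, 9.10) mod 360° = 77.32°; distance = √((40.44)² + (9.10)²) = 41.447 mi.

077°, 41.4 mi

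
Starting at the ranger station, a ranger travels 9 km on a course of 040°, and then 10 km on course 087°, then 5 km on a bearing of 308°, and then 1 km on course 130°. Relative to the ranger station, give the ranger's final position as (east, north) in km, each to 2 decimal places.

Leg 1 (040°, 9 km): east 9 sin 40° = 5.79, north 9 cos 40° = 6.89
Leg 2 (087°, 10 km): east 10 sin 87° = 9.99, north 10 cos 87° = 0.52
Leg 3 (308°, 5 km): east 5 sin 308° = -3.94, north 5 cos 308° = 3.08
Leg 4 (130°, 1 km): east 1 sin 130° = 0.77, north 1 cos 130° = -0.64
Summing: 12.60 km east, 9.85 km north → (12.60, 9.85).

(12.60, 9.85)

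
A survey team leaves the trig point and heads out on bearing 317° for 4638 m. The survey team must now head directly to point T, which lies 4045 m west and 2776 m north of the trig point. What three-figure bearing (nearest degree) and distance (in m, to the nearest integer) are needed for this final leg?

235°, 1076 m

Leg 1 (317°, 4638 m): east 4638 sin 317° = -3163.11, north 4638 cos 317° = 3392.02
Current position: (-3163.11, 3392.02). Target: (-4045, 2776). Remaining: Δeast = -881.89, Δnorth = -616.02.
Bearing = atan2(-881.89, -616.02) mod 360° = 235.06°; distance = √((-881.89)² + (-616.02)²) = 1075.738 m.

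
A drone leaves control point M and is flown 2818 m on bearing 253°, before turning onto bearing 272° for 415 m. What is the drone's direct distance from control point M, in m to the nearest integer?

3213 m

Leg 1 (253°, 2818 m): east 2818 sin 253° = -2694.87, north 2818 cos 253° = -823.90
Leg 2 (272°, 415 m): east 415 sin 272° = -414.75, north 415 cos 272° = 14.48
Net: -3109.61 east, -809.42 north. Distance = √((-3109.61)² + (-809.42)²) = 3213.232 m.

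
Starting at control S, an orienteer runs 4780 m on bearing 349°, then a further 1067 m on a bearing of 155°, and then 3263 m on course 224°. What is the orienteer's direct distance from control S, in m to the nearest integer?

3056 m

Leg 1 (349°, 4780 m): east 4780 sin 349° = -912.07, north 4780 cos 349° = 4692.18
Leg 2 (155°, 1067 m): east 1067 sin 155° = 450.93, north 1067 cos 155° = -967.03
Leg 3 (224°, 3263 m): east 3263 sin 224° = -2266.67, north 3263 cos 224° = -2347.21
Net: -2727.80 east, 1377.94 north. Distance = √((-2727.80)² + (1377.94)²) = 3056.082 m.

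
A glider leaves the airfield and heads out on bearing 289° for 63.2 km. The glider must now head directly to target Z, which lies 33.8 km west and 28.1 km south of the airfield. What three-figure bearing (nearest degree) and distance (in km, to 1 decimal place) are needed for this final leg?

152°, 55.2 km

Leg 1 (289°, 63.2 km): east 63.2 sin 289° = -59.76, north 63.2 cos 289° = 20.58
Current position: (-59.76, 20.58). Target: (-33.8, -28.1). Remaining: Δeast = 25.96, Δnorth = -48.68.
Bearing = atan2(25.96, -48.68) mod 360° = 151.93°; distance = √((25.96)² + (-48.68)²) = 55.164 km.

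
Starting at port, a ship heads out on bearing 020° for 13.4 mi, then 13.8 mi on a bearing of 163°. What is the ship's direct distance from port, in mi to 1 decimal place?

Leg 1 (020°, 13.4 mi): east 13.4 sin 20° = 4.58, north 13.4 cos 20° = 12.59
Leg 2 (163°, 13.8 mi): east 13.8 sin 163° = 4.03, north 13.8 cos 163° = -13.20
Net: 8.62 east, -0.61 north. Distance = √((8.62)² + (-0.61)²) = 8.639 mi.

8.6 mi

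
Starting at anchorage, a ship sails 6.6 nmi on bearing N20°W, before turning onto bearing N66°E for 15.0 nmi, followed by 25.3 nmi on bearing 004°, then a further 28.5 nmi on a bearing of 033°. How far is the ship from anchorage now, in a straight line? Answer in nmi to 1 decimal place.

Leg 1 (N20°W, 6.6 nmi): east 6.6 sin 340° = -2.26, north 6.6 cos 340° = 6.20
Leg 2 (N66°E, 15.0 nmi): east 15.0 sin 66° = 13.70, north 15.0 cos 66° = 6.10
Leg 3 (004°, 25.3 nmi): east 25.3 sin 4° = 1.76, north 25.3 cos 4° = 25.24
Leg 4 (033°, 28.5 nmi): east 28.5 sin 33° = 15.52, north 28.5 cos 33° = 23.90
Net: 28.73 east, 61.44 north. Distance = √((28.73)² + (61.44)²) = 67.830 nmi.

67.8 nmi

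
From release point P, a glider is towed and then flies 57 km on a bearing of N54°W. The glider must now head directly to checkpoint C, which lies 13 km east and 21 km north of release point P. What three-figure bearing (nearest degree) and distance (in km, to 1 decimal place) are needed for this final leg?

Leg 1 (N54°W, 57 km): east 57 sin 306° = -46.11, north 57 cos 306° = 33.50
Current position: (-46.11, 33.50). Target: (13, 21). Remaining: Δeast = 59.11, Δnorth = -12.50.
Bearing = atan2(59.11, -12.50) mod 360° = 101.94°; distance = √((59.11)² + (-12.50)²) = 60.422 km.

102°, 60.4 km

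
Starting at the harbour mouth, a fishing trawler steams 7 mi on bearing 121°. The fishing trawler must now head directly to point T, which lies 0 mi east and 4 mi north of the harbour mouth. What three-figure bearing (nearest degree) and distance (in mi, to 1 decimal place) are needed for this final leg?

322°, 9.7 mi

Leg 1 (121°, 7 mi): east 7 sin 121° = 6.00, north 7 cos 121° = -3.61
Current position: (6.00, -3.61). Target: (0, 4). Remaining: Δeast = -6.00, Δnorth = 7.61.
Bearing = atan2(-6.00, 7.61) mod 360° = 321.73°; distance = √((-6.00)² + (7.61)²) = 9.687 mi.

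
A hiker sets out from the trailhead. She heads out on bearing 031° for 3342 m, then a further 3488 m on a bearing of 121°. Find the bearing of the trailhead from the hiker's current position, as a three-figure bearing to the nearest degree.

257°

Leg 1 (031°, 3342 m): east 3342 sin 31° = 1721.26, north 3342 cos 31° = 2864.65
Leg 2 (121°, 3488 m): east 3488 sin 121° = 2989.80, north 3488 cos 121° = -1796.45
Net displacement: 4711.06 east, 1068.20 north. Direction back to start is (-4711.06, -1068.20): bearing = atan2(-4711.06, -1068.20) mod 360° = 257.22° ≈ 257°.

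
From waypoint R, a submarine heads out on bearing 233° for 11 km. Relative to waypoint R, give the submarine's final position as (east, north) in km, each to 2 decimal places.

(-8.78, -6.62)

Leg 1 (233°, 11 km): east 11 sin 233° = -8.78, north 11 cos 233° = -6.62
Summing: -8.78 km east, -6.62 km north → (-8.78, -6.62).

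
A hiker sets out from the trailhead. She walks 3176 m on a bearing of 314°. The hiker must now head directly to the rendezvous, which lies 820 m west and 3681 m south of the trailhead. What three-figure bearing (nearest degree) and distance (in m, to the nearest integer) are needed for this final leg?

Leg 1 (314°, 3176 m): east 3176 sin 314° = -2284.62, north 3176 cos 314° = 2206.23
Current position: (-2284.62, 2206.23). Target: (-820, -3681). Remaining: Δeast = 1464.62, Δnorth = -5887.23.
Bearing = atan2(1464.62, -5887.23) mod 360° = 166.03°; distance = √((1464.62)² + (-5887.23)²) = 6066.684 m.

166°, 6067 m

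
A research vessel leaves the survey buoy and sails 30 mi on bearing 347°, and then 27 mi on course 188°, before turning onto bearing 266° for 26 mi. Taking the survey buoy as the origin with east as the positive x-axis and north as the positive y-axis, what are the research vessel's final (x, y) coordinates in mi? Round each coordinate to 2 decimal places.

(-36.44, 0.68)

Leg 1 (347°, 30 mi): east 30 sin 347° = -6.75, north 30 cos 347° = 29.23
Leg 2 (188°, 27 mi): east 27 sin 188° = -3.76, north 27 cos 188° = -26.74
Leg 3 (266°, 26 mi): east 26 sin 266° = -25.94, north 26 cos 266° = -1.81
Summing: -36.44 mi east, 0.68 mi north → (-36.44, 0.68).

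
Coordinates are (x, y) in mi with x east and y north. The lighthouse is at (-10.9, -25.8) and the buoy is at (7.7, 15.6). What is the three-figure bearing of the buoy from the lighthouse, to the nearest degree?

024°

Δeast = 7.7 − -10.9 = 18.60; Δnorth = 15.6 − -25.8 = 41.40.
Bearing = atan2(Δeast, Δnorth) mod 360° = 24.19° ≈ 024°.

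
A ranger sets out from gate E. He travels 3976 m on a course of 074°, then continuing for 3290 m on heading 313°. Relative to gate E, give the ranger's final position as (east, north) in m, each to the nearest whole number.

(1416, 3340)

Leg 1 (074°, 3976 m): east 3976 sin 74° = 3821.98, north 3976 cos 74° = 1095.93
Leg 2 (313°, 3290 m): east 3290 sin 313° = -2406.15, north 3290 cos 313° = 2243.77
Summing: 1415.82 m east, 3339.71 m north → (1416, 3340).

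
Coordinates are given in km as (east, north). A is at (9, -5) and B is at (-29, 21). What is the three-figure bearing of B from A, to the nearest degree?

Δeast = -29 − 9 = -38.00; Δnorth = 21 − -5 = 26.00.
Bearing = atan2(Δeast, Δnorth) mod 360° = 304.38° ≈ 304°.

304°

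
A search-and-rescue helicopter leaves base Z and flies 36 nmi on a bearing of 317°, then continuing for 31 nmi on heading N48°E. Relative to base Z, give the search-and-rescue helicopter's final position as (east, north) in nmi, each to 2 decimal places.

Leg 1 (317°, 36 nmi): east 36 sin 317° = -24.55, north 36 cos 317° = 26.33
Leg 2 (N48°E, 31 nmi): east 31 sin 48° = 23.04, north 31 cos 48° = 20.74
Summing: -1.51 nmi east, 47.07 nmi north → (-1.51, 47.07).

(-1.51, 47.07)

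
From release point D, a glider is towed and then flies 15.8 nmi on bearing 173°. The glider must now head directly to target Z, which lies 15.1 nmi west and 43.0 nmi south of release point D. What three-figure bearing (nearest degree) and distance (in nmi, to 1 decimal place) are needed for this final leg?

Leg 1 (173°, 15.8 nmi): east 15.8 sin 173° = 1.93, north 15.8 cos 173° = -15.68
Current position: (1.93, -15.68). Target: (-15.1, -43.0). Remaining: Δeast = -17.03, Δnorth = -27.32.
Bearing = atan2(-17.03, -27.32) mod 360° = 211.93°; distance = √((-17.03)² + (-27.32)²) = 32.189 nmi.

212°, 32.2 nmi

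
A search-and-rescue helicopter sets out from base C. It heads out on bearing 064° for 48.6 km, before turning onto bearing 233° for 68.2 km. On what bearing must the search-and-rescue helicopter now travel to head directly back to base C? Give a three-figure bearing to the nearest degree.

029°

Leg 1 (064°, 48.6 km): east 48.6 sin 64° = 43.68, north 48.6 cos 64° = 21.30
Leg 2 (233°, 68.2 km): east 68.2 sin 233° = -54.47, north 68.2 cos 233° = -41.04
Net displacement: -10.79 east, -19.74 north. Direction back to start is (10.79, 19.74): bearing = atan2(10.79, 19.74) mod 360° = 28.65° ≈ 029°.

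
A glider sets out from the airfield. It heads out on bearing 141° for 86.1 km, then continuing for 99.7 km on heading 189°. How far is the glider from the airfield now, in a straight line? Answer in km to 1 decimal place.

169.8 km

Leg 1 (141°, 86.1 km): east 86.1 sin 141° = 54.18, north 86.1 cos 141° = -66.91
Leg 2 (189°, 99.7 km): east 99.7 sin 189° = -15.60, north 99.7 cos 189° = -98.47
Net: 38.59 east, -165.38 north. Distance = √((38.59)² + (-165.38)²) = 169.827 km.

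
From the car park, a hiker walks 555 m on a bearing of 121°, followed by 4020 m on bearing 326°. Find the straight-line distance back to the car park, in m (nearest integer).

Leg 1 (121°, 555 m): east 555 sin 121° = 475.73, north 555 cos 121° = -285.85
Leg 2 (326°, 4020 m): east 4020 sin 326° = -2247.96, north 4020 cos 326° = 3332.73
Net: -1772.23 east, 3046.88 north. Distance = √((-1772.23)² + (3046.88)²) = 3524.812 m.

3525 m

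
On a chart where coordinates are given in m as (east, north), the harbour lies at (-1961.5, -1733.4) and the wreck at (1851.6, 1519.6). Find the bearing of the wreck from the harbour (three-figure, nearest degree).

Δeast = 1851.6 − -1961.5 = 3813.10; Δnorth = 1519.6 − -1733.4 = 3253.00.
Bearing = atan2(Δeast, Δnorth) mod 360° = 49.53° ≈ 050°.

050°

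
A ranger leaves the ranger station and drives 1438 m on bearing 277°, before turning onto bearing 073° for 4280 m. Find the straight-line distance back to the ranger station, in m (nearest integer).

Leg 1 (277°, 1438 m): east 1438 sin 277° = -1427.28, north 1438 cos 277° = 175.25
Leg 2 (073°, 4280 m): east 4280 sin 73° = 4092.98, north 4280 cos 73° = 1251.35
Net: 2665.70 east, 1426.60 north. Distance = √((2665.70)² + (1426.60)²) = 3023.435 m.

3023 m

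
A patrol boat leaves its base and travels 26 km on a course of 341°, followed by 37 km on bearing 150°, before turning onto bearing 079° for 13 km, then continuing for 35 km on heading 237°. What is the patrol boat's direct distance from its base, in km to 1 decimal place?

Leg 1 (341°, 26 km): east 26 sin 341° = -8.46, north 26 cos 341° = 24.58
Leg 2 (150°, 37 km): east 37 sin 150° = 18.50, north 37 cos 150° = -32.04
Leg 3 (079°, 13 km): east 13 sin 79° = 12.76, north 13 cos 79° = 2.48
Leg 4 (237°, 35 km): east 35 sin 237° = -29.35, north 35 cos 237° = -19.06
Net: -6.56 east, -24.04 north. Distance = √((-6.56)² + (-24.04)²) = 24.919 km.

24.9 km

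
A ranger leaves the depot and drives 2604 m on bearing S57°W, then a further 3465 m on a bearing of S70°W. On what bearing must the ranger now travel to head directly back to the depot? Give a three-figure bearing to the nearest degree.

Leg 1 (S57°W, 2604 m): east 2604 sin 237° = -2183.90, north 2604 cos 237° = -1418.24
Leg 2 (S70°W, 3465 m): east 3465 sin 250° = -3256.03, north 3465 cos 250° = -1185.10
Net displacement: -5439.93 east, -2603.34 north. Direction back to start is (5439.93, 2603.34): bearing = atan2(5439.93, 2603.34) mod 360° = 64.43° ≈ 064°.

064°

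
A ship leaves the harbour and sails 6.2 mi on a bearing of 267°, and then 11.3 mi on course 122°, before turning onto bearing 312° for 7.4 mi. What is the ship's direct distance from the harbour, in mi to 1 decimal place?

Leg 1 (267°, 6.2 mi): east 6.2 sin 267° = -6.19, north 6.2 cos 267° = -0.32
Leg 2 (122°, 11.3 mi): east 11.3 sin 122° = 9.58, north 11.3 cos 122° = -5.99
Leg 3 (312°, 7.4 mi): east 7.4 sin 312° = -5.50, north 7.4 cos 312° = 4.95
Net: -2.11 east, -1.36 north. Distance = √((-2.11)² + (-1.36)²) = 2.509 mi.

2.5 mi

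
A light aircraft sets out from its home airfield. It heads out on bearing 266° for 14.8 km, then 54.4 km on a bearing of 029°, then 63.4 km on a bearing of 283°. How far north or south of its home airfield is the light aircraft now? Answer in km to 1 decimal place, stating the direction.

60.8 km north

Leg 1 (266°, 14.8 km): east 14.8 sin 266° = -14.76, north 14.8 cos 266° = -1.03
Leg 2 (029°, 54.4 km): east 54.4 sin 29° = 26.37, north 54.4 cos 29° = 47.58
Leg 3 (283°, 63.4 km): east 63.4 sin 283° = -61.78, north 63.4 cos 283° = 14.26
Net north component: 60.81 km.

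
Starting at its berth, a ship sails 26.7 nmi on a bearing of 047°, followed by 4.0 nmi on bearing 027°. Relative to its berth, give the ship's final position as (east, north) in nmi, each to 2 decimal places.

(21.34, 21.77)

Leg 1 (047°, 26.7 nmi): east 26.7 sin 47° = 19.53, north 26.7 cos 47° = 18.21
Leg 2 (027°, 4.0 nmi): east 4.0 sin 27° = 1.82, north 4.0 cos 27° = 3.56
Summing: 21.34 nmi east, 21.77 nmi north → (21.34, 21.77).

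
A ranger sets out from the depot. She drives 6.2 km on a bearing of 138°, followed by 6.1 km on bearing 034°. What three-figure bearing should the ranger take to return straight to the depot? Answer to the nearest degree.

Leg 1 (138°, 6.2 km): east 6.2 sin 138° = 4.15, north 6.2 cos 138° = -4.61
Leg 2 (034°, 6.1 km): east 6.1 sin 34° = 3.41, north 6.1 cos 34° = 5.06
Net displacement: 7.56 east, 0.45 north. Direction back to start is (-7.56, -0.45): bearing = atan2(-7.56, -0.45) mod 360° = 266.60° ≈ 267°.

267°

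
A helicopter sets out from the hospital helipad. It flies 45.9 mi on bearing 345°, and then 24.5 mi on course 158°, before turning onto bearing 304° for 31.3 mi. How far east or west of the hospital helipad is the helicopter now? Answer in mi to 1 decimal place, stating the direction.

Leg 1 (345°, 45.9 mi): east 45.9 sin 345° = -11.88, north 45.9 cos 345° = 44.34
Leg 2 (158°, 24.5 mi): east 24.5 sin 158° = 9.18, north 24.5 cos 158° = -22.72
Leg 3 (304°, 31.3 mi): east 31.3 sin 304° = -25.95, north 31.3 cos 304° = 17.50
Net east component: -28.65 mi.

28.7 mi west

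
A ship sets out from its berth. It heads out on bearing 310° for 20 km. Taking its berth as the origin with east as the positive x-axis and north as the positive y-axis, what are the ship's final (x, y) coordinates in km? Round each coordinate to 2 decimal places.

Leg 1 (310°, 20 km): east 20 sin 310° = -15.32, north 20 cos 310° = 12.86
Summing: -15.32 km east, 12.86 km north → (-15.32, 12.86).

(-15.32, 12.86)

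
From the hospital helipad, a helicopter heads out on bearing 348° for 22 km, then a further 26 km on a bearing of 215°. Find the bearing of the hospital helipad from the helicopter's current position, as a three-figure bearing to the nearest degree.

Leg 1 (348°, 22 km): east 22 sin 348° = -4.57, north 22 cos 348° = 21.52
Leg 2 (215°, 26 km): east 26 sin 215° = -14.91, north 26 cos 215° = -21.30
Net displacement: -19.49 east, 0.22 north. Direction back to start is (19.49, -0.22): bearing = atan2(19.49, -0.22) mod 360° = 90.65° ≈ 091°.

091°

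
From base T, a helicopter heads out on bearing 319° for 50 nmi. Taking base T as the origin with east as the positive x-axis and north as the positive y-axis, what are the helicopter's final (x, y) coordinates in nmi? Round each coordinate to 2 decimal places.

(-32.80, 37.74)

Leg 1 (319°, 50 nmi): east 50 sin 319° = -32.80, north 50 cos 319° = 37.74
Summing: -32.80 nmi east, 37.74 nmi north → (-32.80, 37.74).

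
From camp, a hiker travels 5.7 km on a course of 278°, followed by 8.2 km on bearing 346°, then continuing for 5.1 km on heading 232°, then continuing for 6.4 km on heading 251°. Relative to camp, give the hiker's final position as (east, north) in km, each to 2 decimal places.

Leg 1 (278°, 5.7 km): east 5.7 sin 278° = -5.64, north 5.7 cos 278° = 0.79
Leg 2 (346°, 8.2 km): east 8.2 sin 346° = -1.98, north 8.2 cos 346° = 7.96
Leg 3 (232°, 5.1 km): east 5.1 sin 232° = -4.02, north 5.1 cos 232° = -3.14
Leg 4 (251°, 6.4 km): east 6.4 sin 251° = -6.05, north 6.4 cos 251° = -2.08
Summing: -17.70 km east, 3.53 km north → (-17.70, 3.53).

(-17.70, 3.53)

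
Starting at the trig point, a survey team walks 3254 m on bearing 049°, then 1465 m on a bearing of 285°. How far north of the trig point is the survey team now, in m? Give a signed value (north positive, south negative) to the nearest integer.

Leg 1 (049°, 3254 m): east 3254 sin 49° = 2455.82, north 3254 cos 49° = 2134.82
Leg 2 (285°, 1465 m): east 1465 sin 285° = -1415.08, north 1465 cos 285° = 379.17
Net north component: 2513.99 m.

2514 m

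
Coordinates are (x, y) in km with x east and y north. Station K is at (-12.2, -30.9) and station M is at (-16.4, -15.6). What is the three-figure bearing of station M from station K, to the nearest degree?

Δeast = -16.4 − -12.2 = -4.20; Δnorth = -15.6 − -30.9 = 15.30.
Bearing = atan2(Δeast, Δnorth) mod 360° = 344.65° ≈ 345°.

345°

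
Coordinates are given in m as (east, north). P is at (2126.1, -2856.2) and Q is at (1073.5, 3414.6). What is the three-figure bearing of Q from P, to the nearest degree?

Δeast = 1073.5 − 2126.1 = -1052.60; Δnorth = 3414.6 − -2856.2 = 6270.80.
Bearing = atan2(Δeast, Δnorth) mod 360° = 350.47° ≈ 350°.

350°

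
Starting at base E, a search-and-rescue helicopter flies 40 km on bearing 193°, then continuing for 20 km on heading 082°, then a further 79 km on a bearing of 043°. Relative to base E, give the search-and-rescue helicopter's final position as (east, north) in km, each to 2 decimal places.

(64.69, 21.59)

Leg 1 (193°, 40 km): east 40 sin 193° = -9.00, north 40 cos 193° = -38.97
Leg 2 (082°, 20 km): east 20 sin 82° = 19.81, north 20 cos 82° = 2.78
Leg 3 (043°, 79 km): east 79 sin 43° = 53.88, north 79 cos 43° = 57.78
Summing: 64.69 km east, 21.59 km north → (64.69, 21.59).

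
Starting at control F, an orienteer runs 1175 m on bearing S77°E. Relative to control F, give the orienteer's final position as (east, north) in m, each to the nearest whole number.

(1145, -264)

Leg 1 (S77°E, 1175 m): east 1175 sin 103° = 1144.88, north 1175 cos 103° = -264.32
Summing: 1144.88 m east, -264.32 m north → (1145, -264).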